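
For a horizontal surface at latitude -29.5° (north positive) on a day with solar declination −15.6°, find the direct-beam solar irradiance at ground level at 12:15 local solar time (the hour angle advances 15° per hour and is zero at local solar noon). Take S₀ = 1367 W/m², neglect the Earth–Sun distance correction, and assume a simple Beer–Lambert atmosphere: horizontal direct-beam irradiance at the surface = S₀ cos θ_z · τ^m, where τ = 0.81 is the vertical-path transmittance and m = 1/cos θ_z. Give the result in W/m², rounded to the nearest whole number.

1066 W/m²

Hour angle H = 15° × (12.25 − 12) = 3.75°.
cos θ_z = sin φ sin δ + cos φ cos δ cos H = (-0.4924)(-0.2689) + (0.8704)(0.9632)(0.9979) = 0.9690.
Air mass m = 1/cos θ_z = 1/0.9690 = 1.032; τ^m = 0.81^1.032 = 0.8046.
Surface direct beam = 1367 × 0.9690 × 0.8046 = 1065.79 W/m².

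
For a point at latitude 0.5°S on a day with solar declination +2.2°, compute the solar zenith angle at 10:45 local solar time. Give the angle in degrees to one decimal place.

Hour angle H = 15° × (10.75 − 12) = -18.75°.
With φ = -0.5°, δ = 2.2°, H = -18.75°: sin φ sin δ = -0.0003, cos φ cos δ cos H = 0.9462, so cos θ_z = 0.9459.
θ_z = arccos(0.9459) = 18.93°.

18.9°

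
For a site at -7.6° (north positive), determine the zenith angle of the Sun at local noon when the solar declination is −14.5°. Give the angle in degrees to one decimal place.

At local solar noon the hour angle is zero, so the zenith angle is |φ − δ| = |-7.6° − (-14.5°)| = 6.9°.

6.9°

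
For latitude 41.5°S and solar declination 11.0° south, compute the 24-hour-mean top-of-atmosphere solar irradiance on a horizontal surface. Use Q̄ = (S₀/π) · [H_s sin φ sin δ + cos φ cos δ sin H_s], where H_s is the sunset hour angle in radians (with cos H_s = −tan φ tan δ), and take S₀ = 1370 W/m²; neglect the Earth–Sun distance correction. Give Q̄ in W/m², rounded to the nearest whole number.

412 W/m²

The sunset hour angle satisfies cos H_s = −tan φ tan δ = -0.1720, giving H_s = 99.90°. In radians, H_s = 1.7436.
H_s sin φ sin δ = 1.7436 × -0.6626 × -0.1908 = 0.2204.
cos φ cos δ sin H_s = 0.7490 × 0.9816 × 0.9851 = 0.7243.
Q̄ = (1370/π) × (0.2204 + 0.7243) = 436.08 × 0.9447 = 411.96 W/m².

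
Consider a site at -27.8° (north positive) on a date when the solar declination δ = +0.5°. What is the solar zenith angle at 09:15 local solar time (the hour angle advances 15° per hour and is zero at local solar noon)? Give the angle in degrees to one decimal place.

48.6°

Hour angle H = 15° × (9.25 − 12) = -41.25°.
cos θ_z = sin φ sin δ + cos φ cos δ cos H = (-0.4664)(0.0087) + (0.8846)(1.0000)(0.7518) = 0.6610.
θ_z = arccos(0.6610) = 48.62°.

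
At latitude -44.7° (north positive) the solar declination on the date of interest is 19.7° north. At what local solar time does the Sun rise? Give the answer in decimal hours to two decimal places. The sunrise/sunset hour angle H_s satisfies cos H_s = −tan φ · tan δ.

7.38 h

cos H_s = −tan(-44.7°) · tan(19.7°) = 0.3543, so H_s = arccos(0.3543) = 69.25°.
Sunrise is at 12 − H_s/15 = 12 − 4.617 = 7.383 h local solar time.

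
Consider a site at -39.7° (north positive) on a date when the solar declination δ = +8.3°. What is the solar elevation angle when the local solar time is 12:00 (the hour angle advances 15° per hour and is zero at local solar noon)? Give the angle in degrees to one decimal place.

Hour angle H = 15° × (12 − 12) = 0.00°.
cos θ_z = sin φ sin δ + cos φ cos δ cos H = (-0.6388)(0.1444) + (0.7694)(0.9895)(1.0000) = 0.6691.
θ_z = arccos(0.6691) = 48.00°, so the elevation is 90° − 48.00° = 42.00°.

42.0°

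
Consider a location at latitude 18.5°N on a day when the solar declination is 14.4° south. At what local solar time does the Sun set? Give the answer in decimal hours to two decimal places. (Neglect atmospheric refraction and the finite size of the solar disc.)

17.67 h

The sunset hour angle satisfies cos H_s = −tan φ tan δ = 0.0859, giving H_s = 85.07°.
Sunset is at 12 + H_s/15 = 12 + 5.671 = 17.671 h local solar time.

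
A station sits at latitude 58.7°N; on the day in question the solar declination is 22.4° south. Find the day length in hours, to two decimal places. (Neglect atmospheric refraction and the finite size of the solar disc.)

The sunset hour angle satisfies cos H_s = −tan φ tan δ = 0.6779, giving H_s = 47.32°.
Day length = 2 H_s / 15° h⁻¹ = 94.64° / 15 = 6.309 h.

6.31 hours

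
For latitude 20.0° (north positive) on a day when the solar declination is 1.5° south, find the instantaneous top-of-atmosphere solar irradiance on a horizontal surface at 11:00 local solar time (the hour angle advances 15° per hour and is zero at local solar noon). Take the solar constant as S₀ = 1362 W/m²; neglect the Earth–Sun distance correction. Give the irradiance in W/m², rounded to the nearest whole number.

1224 W/m²

Hour angle H = 15° × (11 − 12) = -15.00°.
With φ = 20.0°, δ = -1.5°, H = -15.00°: sin φ sin δ = -0.0090, cos φ cos δ cos H = 0.9074, so cos θ_z = 0.8984.
Top-of-atmosphere irradiance = S₀ cos θ_z = 1362 × 0.8984 = 1223.62 W/m².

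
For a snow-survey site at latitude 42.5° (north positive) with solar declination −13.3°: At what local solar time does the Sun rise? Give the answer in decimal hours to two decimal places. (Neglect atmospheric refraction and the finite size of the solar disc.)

−tan φ tan δ = −(0.9163)(-0.2364) = 0.2166; H_s = arccos(0.2166) = 77.49°.
Sunrise is at 12 − H_s/15 = 12 − 5.166 = 6.834 h local solar time.

6.83 h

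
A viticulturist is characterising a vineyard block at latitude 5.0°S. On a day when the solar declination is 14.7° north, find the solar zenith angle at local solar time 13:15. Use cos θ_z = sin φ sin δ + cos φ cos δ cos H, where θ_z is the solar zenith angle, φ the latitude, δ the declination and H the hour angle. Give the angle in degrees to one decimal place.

27.1°

Hour angle H = 15° × (13.25 − 12) = 18.75°.
cos θ_z = sin(-5.0°) sin(14.7°) + cos(-5.0°) cos(14.7°) cos(18.75°) = -0.0221 + 0.9124 = 0.8903.
θ_z = arccos(0.8903) = 27.09°.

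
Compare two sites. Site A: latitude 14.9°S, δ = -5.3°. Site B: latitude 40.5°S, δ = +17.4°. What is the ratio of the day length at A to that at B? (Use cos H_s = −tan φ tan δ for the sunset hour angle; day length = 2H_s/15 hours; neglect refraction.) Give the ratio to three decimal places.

1.227

A: H_s = arccos(−tan -14.9° · tan -5.3°) = 91.41°, so 2H_s/15 = 12.1880 h.
B: H_s = arccos(−tan -40.5° · tan 17.4°) = 74.48°, so 2H_s/15 = 9.9307 h.
Ratio A/B = 12.1880 / 9.9307 = 1.2273.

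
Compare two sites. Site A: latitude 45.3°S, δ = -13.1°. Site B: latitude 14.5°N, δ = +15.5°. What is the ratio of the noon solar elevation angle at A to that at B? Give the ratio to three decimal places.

A: 90° − |-45.3 − (-13.1)| = 57.80°.
B: 90° − |14.5 − (15.5)| = 89.00°.
Ratio A/B = 57.8000 / 89.0000 = 0.6494.

0.649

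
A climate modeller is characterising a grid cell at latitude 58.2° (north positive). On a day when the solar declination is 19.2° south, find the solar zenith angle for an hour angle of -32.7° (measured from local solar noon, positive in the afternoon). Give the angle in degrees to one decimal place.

cos θ_z = sin(58.2°) sin(-19.2°) + cos(58.2°) cos(-19.2°) cos(-32.70°) = -0.2795 + 0.4188 = 0.1393.
θ_z = arccos(0.1393) = 81.99°.

82.0°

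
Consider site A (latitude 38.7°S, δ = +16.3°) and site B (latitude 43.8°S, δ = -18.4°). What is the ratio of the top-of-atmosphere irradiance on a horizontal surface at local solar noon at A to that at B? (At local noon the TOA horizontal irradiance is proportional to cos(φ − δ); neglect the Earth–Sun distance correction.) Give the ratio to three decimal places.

0.635

A: cos θ_z = cos(-38.7° − (16.3°)) = 0.5736.
B: cos θ_z = cos(-43.8° − (-18.4°)) = 0.9033.
Ratio A/B = 0.5736 / 0.9033 = 0.6350.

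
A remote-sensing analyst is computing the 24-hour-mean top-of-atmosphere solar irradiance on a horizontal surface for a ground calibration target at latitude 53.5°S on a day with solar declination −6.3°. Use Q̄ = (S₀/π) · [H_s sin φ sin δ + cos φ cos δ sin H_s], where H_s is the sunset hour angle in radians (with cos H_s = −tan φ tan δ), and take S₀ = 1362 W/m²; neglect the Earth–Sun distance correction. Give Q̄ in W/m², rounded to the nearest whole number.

The sunset hour angle satisfies cos H_s = −tan φ tan δ = -0.1492, giving H_s = 98.58°. In radians, H_s = 1.7205.
H_s sin φ sin δ = 1.7205 × -0.8039 × -0.1097 = 0.1517.
cos φ cos δ sin H_s = 0.5948 × 0.9940 × 0.9888 = 0.5846.
Q̄ = (1362/π) × (0.1517 + 0.5846) = 433.54 × 0.7363 = 319.22 W/m².

319 W/m²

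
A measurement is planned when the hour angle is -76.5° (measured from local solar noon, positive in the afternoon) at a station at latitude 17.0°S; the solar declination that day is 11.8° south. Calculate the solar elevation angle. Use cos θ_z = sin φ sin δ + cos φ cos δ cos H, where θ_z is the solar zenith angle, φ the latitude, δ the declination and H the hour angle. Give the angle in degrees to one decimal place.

cos θ_z = sin(-17.0°) sin(-11.8°) + cos(-17.0°) cos(-11.8°) cos(-76.50°) = 0.0598 + 0.2185 = 0.2783.
θ_z = arccos(0.2783) = 73.84°, so the elevation is 90° − 73.84° = 16.16°.

16.2°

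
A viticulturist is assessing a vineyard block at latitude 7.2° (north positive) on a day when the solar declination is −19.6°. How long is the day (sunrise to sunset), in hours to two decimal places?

11.66 hours

−tan φ tan δ = −(0.1263)(-0.3561) = 0.0450; H_s = arccos(0.0450) = 87.42°.
Day length = 2 H_s / 15° h⁻¹ = 174.84° / 15 = 11.656 h.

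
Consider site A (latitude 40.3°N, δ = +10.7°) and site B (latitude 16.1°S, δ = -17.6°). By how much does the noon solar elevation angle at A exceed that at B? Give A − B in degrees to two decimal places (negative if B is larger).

A: 90° − |40.3 − (10.7)| = 60.40°.
B: 90° − |-16.1 − (-17.6)| = 88.50°.
A − B = 60.40 − 88.50 = -28.10°.

-28.10°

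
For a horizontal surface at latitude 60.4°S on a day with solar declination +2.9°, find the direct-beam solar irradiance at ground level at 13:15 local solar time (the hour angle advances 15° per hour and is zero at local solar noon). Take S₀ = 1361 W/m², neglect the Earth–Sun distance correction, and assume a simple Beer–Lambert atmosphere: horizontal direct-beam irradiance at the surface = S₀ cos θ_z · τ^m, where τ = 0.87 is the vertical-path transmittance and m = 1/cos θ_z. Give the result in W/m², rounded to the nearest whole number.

414 W/m²

Hour angle H = 15° × (13.25 − 12) = 18.75°.
With φ = -60.4°, δ = 2.9°, H = 18.75°: sin φ sin δ = -0.0440, cos φ cos δ cos H = 0.4671, so cos θ_z = 0.4231.
Air mass m = 1/cos θ_z = 1/0.4231 = 2.364; τ^m = 0.87^2.364 = 0.7195.
Surface direct beam = 1361 × 0.4231 × 0.7195 = 414.32 W/m².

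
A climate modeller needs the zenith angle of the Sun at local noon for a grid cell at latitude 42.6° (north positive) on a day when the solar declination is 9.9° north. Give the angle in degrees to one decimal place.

At local solar noon the hour angle is zero, so the zenith angle is |φ − δ| = |42.6° − (9.9°)| = 32.7°.

32.7°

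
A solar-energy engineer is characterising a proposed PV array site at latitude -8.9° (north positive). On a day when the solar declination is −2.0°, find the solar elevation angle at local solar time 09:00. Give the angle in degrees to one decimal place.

44.7°

Hour angle H = 15° × (9 − 12) = -45.00°.
With φ = -8.9°, δ = -2.0°, H = -45.00°: sin φ sin δ = 0.0054, cos φ cos δ cos H = 0.6982, so cos θ_z = 0.7036.
θ_z = arccos(0.7036) = 45.28°, so the elevation is 90° − 45.28° = 44.72°.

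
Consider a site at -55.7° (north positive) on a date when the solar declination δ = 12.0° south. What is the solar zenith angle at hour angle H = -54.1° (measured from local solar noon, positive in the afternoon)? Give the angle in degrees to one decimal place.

60.3°

cos θ_z = sin φ sin δ + cos φ cos δ cos H = (-0.8261)(-0.2079) + (0.5635)(0.9781)(0.5864) = 0.4949.
θ_z = arccos(0.4949) = 60.34°.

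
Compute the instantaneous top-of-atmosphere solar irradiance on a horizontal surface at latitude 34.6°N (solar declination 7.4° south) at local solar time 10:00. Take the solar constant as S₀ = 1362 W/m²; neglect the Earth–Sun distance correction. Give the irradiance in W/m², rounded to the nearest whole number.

Hour angle H = 15° × (10 − 12) = -30.00°.
cos θ_z = sin φ sin δ + cos φ cos δ cos H = (0.5678)(-0.1288) + (0.8231)(0.9917)(0.8660) = 0.6338.
Top-of-atmosphere irradiance = S₀ cos θ_z = 1362 × 0.6338 = 863.24 W/m².

863 W/m²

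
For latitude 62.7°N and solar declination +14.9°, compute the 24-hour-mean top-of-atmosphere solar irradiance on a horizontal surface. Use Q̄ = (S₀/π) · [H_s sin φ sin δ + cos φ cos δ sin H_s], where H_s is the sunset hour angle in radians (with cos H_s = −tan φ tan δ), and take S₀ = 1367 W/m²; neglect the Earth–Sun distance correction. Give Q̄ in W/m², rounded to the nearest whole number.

375 W/m²

The sunset hour angle satisfies cos H_s = −tan φ tan δ = -0.5155, giving H_s = 121.03°. In radians, H_s = 2.1124.
H_s sin φ sin δ = 2.1124 × 0.8886 × 0.2571 = 0.4826.
cos φ cos δ sin H_s = 0.4586 × 0.9664 × 0.8569 = 0.3798.
Q̄ = (1367/π) × (0.4826 + 0.3798) = 435.13 × 0.8624 = 375.26 W/m².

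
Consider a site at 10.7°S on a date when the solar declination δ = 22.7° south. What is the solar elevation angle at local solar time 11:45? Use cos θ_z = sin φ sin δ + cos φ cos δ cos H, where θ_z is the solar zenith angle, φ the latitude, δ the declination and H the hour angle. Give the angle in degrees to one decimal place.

77.5°

Hour angle H = 15° × (11.75 − 12) = -3.75°.
cos θ_z = sin φ sin δ + cos φ cos δ cos H = (-0.1857)(-0.3859) + (0.9826)(0.9225)(0.9979) = 0.9762.
θ_z = arccos(0.9762) = 12.53°, so the elevation is 90° − 12.53° = 77.47°.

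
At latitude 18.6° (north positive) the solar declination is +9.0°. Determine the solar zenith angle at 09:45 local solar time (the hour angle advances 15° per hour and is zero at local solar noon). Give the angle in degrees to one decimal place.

34.1°

Hour angle H = 15° × (9.75 − 12) = -33.75°.
cos θ_z = sin(18.6°) sin(9.0°) + cos(18.6°) cos(9.0°) cos(-33.75°) = 0.0499 + 0.7783 = 0.8282.
θ_z = arccos(0.8282) = 34.09°.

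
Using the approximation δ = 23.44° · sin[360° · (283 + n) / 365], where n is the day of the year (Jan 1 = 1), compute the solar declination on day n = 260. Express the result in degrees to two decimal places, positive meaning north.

360 × (283 + 260) / 365 = 535.562°; sin(535.562°) = 0.0774.
δ = 23.44 × 0.0774 = 1.814° ≈ +1.81°.

+1.81°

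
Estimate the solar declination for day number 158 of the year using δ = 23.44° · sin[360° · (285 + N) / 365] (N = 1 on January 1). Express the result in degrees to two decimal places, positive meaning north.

360 × (285 + 158) / 365 = 436.932°; sin(436.932°) = 0.9741.
δ = 23.44 × 0.9741 = 22.833° ≈ +22.83°.

+22.83°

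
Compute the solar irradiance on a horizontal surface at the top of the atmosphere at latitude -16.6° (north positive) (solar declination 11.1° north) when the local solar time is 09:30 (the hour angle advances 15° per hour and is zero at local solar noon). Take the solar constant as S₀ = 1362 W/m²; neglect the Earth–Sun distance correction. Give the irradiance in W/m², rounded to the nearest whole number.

941 W/m²

Hour angle H = 15° × (9.5 − 12) = -37.50°.
cos θ_z = sin(-16.6°) sin(11.1°) + cos(-16.6°) cos(11.1°) cos(-37.50°) = -0.0550 + 0.7461 = 0.6911.
Top-of-atmosphere irradiance = S₀ cos θ_z = 1362 × 0.6911 = 941.28 W/m².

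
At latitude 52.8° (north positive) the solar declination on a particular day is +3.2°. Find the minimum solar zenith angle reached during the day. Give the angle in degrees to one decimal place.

At local solar noon the hour angle is zero, so the zenith angle is |φ − δ| = |52.8° − (3.2°)| = 49.6°.

49.6°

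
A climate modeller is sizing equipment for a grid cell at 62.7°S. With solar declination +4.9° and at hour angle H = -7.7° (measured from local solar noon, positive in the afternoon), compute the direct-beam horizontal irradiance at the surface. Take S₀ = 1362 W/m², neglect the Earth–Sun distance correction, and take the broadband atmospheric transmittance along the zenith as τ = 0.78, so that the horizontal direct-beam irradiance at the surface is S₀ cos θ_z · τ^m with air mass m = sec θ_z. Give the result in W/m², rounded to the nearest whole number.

cos θ_z = sin(-62.7°) sin(4.9°) + cos(-62.7°) cos(4.9°) cos(-7.70°) = -0.0759 + 0.4529 = 0.3770.
Air mass m = 1/cos θ_z = 1/0.3770 = 2.653; τ^m = 0.78^2.653 = 0.5173.
Surface direct beam = 1362 × 0.3770 × 0.5173 = 265.62 W/m².

266 W/m²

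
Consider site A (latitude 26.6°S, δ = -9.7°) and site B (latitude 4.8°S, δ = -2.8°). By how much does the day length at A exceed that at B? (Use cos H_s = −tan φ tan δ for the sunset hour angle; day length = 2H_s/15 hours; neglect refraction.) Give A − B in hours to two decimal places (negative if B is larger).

A: H_s = arccos(−tan -26.6° · tan -9.7°) = 94.91°, so 2H_s/15 = 12.6547 h.
B: H_s = arccos(−tan -4.8° · tan -2.8°) = 90.24°, so 2H_s/15 = 12.0320 h.
A − B = 12.6547 − 12.0320 = 0.6227 h.

+0.62 h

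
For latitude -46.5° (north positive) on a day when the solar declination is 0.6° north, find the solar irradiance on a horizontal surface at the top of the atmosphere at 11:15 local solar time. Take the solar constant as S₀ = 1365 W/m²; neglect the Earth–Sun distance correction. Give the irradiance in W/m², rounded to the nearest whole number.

Hour angle H = 15° × (11.25 − 12) = -11.25°.
With φ = -46.5°, δ = 0.6°, H = -11.25°: sin φ sin δ = -0.0076, cos φ cos δ cos H = 0.6751, so cos θ_z = 0.6675.
Top-of-atmosphere irradiance = S₀ cos θ_z = 1365 × 0.6675 = 911.14 W/m².

911 W/m²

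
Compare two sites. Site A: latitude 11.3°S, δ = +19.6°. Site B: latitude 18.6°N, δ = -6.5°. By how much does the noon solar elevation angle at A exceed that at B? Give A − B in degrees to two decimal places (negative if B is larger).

A: 90° − |-11.3 − (19.6)| = 59.10°.
B: 90° − |18.6 − (-6.5)| = 64.90°.
A − B = 59.10 − 64.90 = -5.80°.

-5.80°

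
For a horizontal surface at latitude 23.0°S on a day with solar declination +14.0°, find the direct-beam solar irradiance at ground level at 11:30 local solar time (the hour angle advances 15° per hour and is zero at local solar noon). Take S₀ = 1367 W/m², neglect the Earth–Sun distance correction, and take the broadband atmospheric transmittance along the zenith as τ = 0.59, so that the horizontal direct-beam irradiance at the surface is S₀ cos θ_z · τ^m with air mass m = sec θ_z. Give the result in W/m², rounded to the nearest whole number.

Hour angle H = 15° × (11.5 − 12) = -7.50°.
cos θ_z = sin φ sin δ + cos φ cos δ cos H = (-0.3907)(0.2419) + (0.9205)(0.9703)(0.9914) = 0.7910.
Air mass m = 1/cos θ_z = 1/0.7910 = 1.264; τ^m = 0.59^1.264 = 0.5133.
Surface direct beam = 1367 × 0.7910 × 0.5133 = 555.03 W/m².

555 W/m²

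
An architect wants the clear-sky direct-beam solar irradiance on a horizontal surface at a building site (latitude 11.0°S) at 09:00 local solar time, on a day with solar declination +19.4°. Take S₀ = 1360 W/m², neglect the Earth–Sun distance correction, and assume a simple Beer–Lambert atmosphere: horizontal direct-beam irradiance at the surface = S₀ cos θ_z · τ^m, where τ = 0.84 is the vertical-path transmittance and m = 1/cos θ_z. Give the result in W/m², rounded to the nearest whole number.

Hour angle H = 15° × (9 − 12) = -45.00°.
cos θ_z = sin φ sin δ + cos φ cos δ cos H = (-0.1908)(0.3322) + (0.9816)(0.9432)(0.7071) = 0.5913.
Air mass m = 1/cos θ_z = 1/0.5913 = 1.691; τ^m = 0.84^1.691 = 0.7447.
Surface direct beam = 1360 × 0.5913 × 0.7447 = 598.86 W/m².

599 W/m²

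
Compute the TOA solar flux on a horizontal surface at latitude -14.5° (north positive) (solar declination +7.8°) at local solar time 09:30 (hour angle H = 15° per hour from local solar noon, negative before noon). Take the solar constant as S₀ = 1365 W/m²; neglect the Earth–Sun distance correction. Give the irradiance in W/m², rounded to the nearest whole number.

Hour angle H = 15° × (9.5 − 12) = -37.50°.
cos θ_z = sin φ sin δ + cos φ cos δ cos H = (-0.2504)(0.1357) + (0.9681)(0.9907)(0.7934) = 0.7270.
Top-of-atmosphere irradiance = S₀ cos θ_z = 1365 × 0.7270 = 992.36 W/m².

992 W/m²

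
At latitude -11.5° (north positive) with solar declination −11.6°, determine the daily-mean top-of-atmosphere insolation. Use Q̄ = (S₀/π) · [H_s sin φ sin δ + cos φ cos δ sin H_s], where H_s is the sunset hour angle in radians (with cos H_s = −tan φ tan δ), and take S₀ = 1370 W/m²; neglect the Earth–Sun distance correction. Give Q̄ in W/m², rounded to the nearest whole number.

cos H_s = −tan(-11.5°) · tan(-11.6°) = -0.0418, so H_s = arccos(-0.0418) = 92.40°. In radians, H_s = 1.6127.
H_s sin φ sin δ = 1.6127 × -0.1994 × -0.2011 = 0.0647.
cos φ cos δ sin H_s = 0.9799 × 0.9796 × 0.9991 = 0.9590.
Q̄ = (1370/π) × (0.0647 + 0.9590) = 436.08 × 1.0237 = 446.42 W/m².

446 W/m²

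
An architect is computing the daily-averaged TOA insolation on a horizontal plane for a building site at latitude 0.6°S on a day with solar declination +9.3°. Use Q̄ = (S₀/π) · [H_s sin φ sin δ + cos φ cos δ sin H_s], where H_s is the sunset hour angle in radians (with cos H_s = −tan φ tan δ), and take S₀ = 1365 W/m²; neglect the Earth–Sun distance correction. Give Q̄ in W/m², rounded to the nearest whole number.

−tan φ tan δ = −(-0.0105)(0.1638) = 0.0017; H_s = arccos(0.0017) = 89.90°. In radians, H_s = 1.5691.
H_s sin φ sin δ = 1.5691 × -0.0105 × 0.1616 = -0.0027.
cos φ cos δ sin H_s = 0.9999 × 0.9869 × 1.0000 = 0.9868.
Q̄ = (1365/π) × (-0.0027 + 0.9868) = 434.49 × 0.9841 = 427.58 W/m².

428 W/m²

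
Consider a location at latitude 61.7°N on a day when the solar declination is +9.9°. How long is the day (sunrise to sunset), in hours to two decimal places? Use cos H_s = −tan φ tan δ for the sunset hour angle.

The sunset hour angle satisfies cos H_s = −tan φ tan δ = -0.3241, giving H_s = 108.91°.
Day length = 2 H_s / 15° h⁻¹ = 217.82° / 15 = 14.521 h.

14.52 hours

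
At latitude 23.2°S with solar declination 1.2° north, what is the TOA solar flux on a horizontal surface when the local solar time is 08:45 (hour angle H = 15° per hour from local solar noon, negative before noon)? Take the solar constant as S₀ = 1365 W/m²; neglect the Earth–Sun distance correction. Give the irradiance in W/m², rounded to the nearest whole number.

816 W/m²

Hour angle H = 15° × (8.75 − 12) = -48.75°.
With φ = -23.2°, δ = 1.2°, H = -48.75°: sin φ sin δ = -0.0083, cos φ cos δ cos H = 0.6059, so cos θ_z = 0.5976.
Top-of-atmosphere irradiance = S₀ cos θ_z = 1365 × 0.5976 = 815.72 W/m².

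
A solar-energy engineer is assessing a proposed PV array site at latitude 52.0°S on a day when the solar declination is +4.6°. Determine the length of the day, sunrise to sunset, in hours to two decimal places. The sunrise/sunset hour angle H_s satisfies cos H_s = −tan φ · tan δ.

11.21 hours

−tan φ tan δ = −(-1.2799)(0.0805) = 0.1030; H_s = arccos(0.1030) = 84.09°.
Day length = 2 H_s / 15° h⁻¹ = 168.18° / 15 = 11.212 h.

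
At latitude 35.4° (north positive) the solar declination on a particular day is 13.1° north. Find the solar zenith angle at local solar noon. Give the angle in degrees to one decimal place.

At local solar noon the hour angle is zero, so the zenith angle is |φ − δ| = |35.4° − (13.1°)| = 22.3°.

22.3°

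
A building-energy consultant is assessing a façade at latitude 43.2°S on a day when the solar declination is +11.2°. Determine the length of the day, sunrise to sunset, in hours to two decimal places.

10.57 hours

The sunset hour angle satisfies cos H_s = −tan φ tan δ = 0.1859, giving H_s = 79.29°.
Day length = 2 H_s / 15° h⁻¹ = 158.58° / 15 = 10.572 h.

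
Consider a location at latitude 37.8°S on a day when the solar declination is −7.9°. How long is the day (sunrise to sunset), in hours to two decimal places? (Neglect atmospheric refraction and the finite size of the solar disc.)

12.82 hours

cos H_s = −tan(-37.8°) · tan(-7.9°) = -0.1076, so H_s = arccos(-0.1076) = 96.18°.
Day length = 2 H_s / 15° h⁻¹ = 192.36° / 15 = 12.824 h.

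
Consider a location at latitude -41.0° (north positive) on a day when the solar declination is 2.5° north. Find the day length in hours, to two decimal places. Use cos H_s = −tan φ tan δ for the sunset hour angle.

cos H_s = −tan(-41.0°) · tan(2.5°) = 0.0380, so H_s = arccos(0.0380) = 87.82°.
Day length = 2 H_s / 15° h⁻¹ = 175.64° / 15 = 11.709 h.

11.71 hours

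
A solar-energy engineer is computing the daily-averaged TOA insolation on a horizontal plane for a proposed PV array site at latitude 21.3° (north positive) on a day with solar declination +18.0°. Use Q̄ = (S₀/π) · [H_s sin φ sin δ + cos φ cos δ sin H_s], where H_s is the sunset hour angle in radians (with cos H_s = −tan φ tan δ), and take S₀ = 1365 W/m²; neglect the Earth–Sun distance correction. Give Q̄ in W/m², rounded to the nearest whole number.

−tan φ tan δ = −(0.3899)(0.3249) = -0.1267; H_s = arccos(-0.1267) = 97.28°. In radians, H_s = 1.6979.
H_s sin φ sin δ = 1.6979 × 0.3633 × 0.3090 = 0.1906.
cos φ cos δ sin H_s = 0.9317 × 0.9511 × 0.9919 = 0.8790.
Q̄ = (1365/π) × (0.1906 + 0.8790) = 434.49 × 1.0696 = 464.73 W/m².

465 W/m²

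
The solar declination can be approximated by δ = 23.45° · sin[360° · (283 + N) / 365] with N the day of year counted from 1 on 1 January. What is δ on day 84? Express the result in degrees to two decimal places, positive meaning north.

360 × (283 + 84) / 365 = 361.973°; sin(361.973°) = 0.0344.
δ = 23.45 × 0.0344 = 0.807° ≈ +0.81°.

+0.81°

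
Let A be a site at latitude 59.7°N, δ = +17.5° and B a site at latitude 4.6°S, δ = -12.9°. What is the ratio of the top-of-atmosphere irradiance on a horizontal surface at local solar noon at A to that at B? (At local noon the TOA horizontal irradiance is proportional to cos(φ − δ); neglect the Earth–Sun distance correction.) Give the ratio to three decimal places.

0.749

A: cos θ_z = cos(59.7° − (17.5°)) = 0.7408.
B: cos θ_z = cos(-4.6° − (-12.9°)) = 0.9895.
Ratio A/B = 0.7408 / 0.9895 = 0.7487.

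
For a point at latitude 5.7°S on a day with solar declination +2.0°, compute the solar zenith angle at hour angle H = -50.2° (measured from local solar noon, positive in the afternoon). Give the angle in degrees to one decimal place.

50.7°

With φ = -5.7°, δ = 2.0°, H = -50.20°: sin φ sin δ = -0.0035, cos φ cos δ cos H = 0.6366, so cos θ_z = 0.6331.
θ_z = arccos(0.6331) = 50.72°.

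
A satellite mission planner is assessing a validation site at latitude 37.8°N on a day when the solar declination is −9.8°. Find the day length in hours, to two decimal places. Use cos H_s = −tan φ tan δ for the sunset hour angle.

10.97 hours

The sunset hour angle satisfies cos H_s = −tan φ tan δ = 0.1340, giving H_s = 82.30°.
Day length = 2 H_s / 15° h⁻¹ = 164.60° / 15 = 10.973 h.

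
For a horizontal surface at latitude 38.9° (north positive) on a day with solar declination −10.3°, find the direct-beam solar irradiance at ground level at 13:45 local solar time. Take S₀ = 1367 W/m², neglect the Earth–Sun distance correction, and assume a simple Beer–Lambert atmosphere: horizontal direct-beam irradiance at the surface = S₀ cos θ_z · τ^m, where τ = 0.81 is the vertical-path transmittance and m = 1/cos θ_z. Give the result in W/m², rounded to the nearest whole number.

Hour angle H = 15° × (13.75 − 12) = 26.25°.
cos θ_z = sin φ sin δ + cos φ cos δ cos H = (0.6280)(-0.1788) + (0.7782)(0.9839)(0.8969) = 0.5744.
Air mass m = 1/cos θ_z = 1/0.5744 = 1.741; τ^m = 0.81^1.741 = 0.6929.
Surface direct beam = 1367 × 0.5744 × 0.6929 = 544.07 W/m².

544 W/m²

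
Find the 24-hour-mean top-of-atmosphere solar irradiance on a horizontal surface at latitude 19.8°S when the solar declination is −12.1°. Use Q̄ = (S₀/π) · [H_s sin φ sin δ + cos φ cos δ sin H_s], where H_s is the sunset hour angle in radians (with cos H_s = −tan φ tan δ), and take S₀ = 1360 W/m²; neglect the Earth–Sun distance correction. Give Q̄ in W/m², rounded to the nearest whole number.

448 W/m²

The sunset hour angle satisfies cos H_s = −tan φ tan δ = -0.0772, giving H_s = 94.43°. In radians, H_s = 1.6481.
H_s sin φ sin δ = 1.6481 × -0.3387 × -0.2096 = 0.1170.
cos φ cos δ sin H_s = 0.9409 × 0.9778 × 0.9970 = 0.9173.
Q̄ = (1360/π) × (0.1170 + 0.9173) = 432.90 × 1.0343 = 447.75 W/m².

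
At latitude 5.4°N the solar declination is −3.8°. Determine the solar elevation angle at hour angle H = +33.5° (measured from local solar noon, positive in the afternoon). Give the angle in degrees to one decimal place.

55.3°

With φ = 5.4°, δ = -3.8°, H = 33.50°: sin φ sin δ = -0.0062, cos φ cos δ cos H = 0.8284, so cos θ_z = 0.8222.
θ_z = arccos(0.8222) = 34.69°, so the elevation is 90° − 34.69° = 55.31°.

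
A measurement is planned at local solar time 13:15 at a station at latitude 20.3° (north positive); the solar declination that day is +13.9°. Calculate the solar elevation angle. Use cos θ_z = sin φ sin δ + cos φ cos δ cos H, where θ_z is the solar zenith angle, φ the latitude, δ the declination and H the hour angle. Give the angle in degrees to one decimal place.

Hour angle H = 15° × (13.25 − 12) = 18.75°.
cos θ_z = sin(20.3°) sin(13.9°) + cos(20.3°) cos(13.9°) cos(18.75°) = 0.0833 + 0.8621 = 0.9454.
θ_z = arccos(0.9454) = 19.02°, so the elevation is 90° − 19.02° = 70.98°.

71.0°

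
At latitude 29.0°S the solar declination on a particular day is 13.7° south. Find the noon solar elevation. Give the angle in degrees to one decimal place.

74.7°

At local solar noon the hour angle is zero, so the elevation is 90° − |φ − δ| = 90° − |-29.0° − (-13.7°)| = 90° − 15.3° = 74.7°.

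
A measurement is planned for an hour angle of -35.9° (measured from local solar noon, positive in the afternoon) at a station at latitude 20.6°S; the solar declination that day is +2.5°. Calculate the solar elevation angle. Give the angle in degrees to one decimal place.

47.9°

With φ = -20.6°, δ = 2.5°, H = -35.90°: sin φ sin δ = -0.0153, cos φ cos δ cos H = 0.7575, so cos θ_z = 0.7422.
θ_z = arccos(0.7422) = 42.08°, so the elevation is 90° − 42.08° = 47.92°.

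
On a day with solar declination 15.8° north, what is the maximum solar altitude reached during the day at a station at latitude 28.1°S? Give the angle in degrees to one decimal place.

At local solar noon the hour angle is zero, so the elevation is 90° − |φ − δ| = 90° − |-28.1° − (15.8°)| = 90° − 43.9° = 46.1°.

46.1°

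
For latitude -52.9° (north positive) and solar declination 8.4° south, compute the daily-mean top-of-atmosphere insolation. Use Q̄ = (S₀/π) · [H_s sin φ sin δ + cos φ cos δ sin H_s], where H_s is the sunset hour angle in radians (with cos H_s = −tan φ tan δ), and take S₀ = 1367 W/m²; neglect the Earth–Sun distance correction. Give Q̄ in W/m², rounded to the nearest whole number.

344 W/m²

cos H_s = −tan(-52.9°) · tan(-8.4°) = -0.1953, so H_s = arccos(-0.1953) = 101.26°. In radians, H_s = 1.7673.
H_s sin φ sin δ = 1.7673 × -0.7976 × -0.1461 = 0.2059.
cos φ cos δ sin H_s = 0.6032 × 0.9893 × 0.9808 = 0.5853.
Q̄ = (1367/π) × (0.2059 + 0.5853) = 435.13 × 0.7912 = 344.27 W/m².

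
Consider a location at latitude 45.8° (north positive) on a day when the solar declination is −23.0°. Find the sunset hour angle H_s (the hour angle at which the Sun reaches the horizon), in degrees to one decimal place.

64.1°

−tan φ tan δ = −(1.0283)(-0.4245) = 0.4365; H_s = arccos(0.4365) = 64.12°.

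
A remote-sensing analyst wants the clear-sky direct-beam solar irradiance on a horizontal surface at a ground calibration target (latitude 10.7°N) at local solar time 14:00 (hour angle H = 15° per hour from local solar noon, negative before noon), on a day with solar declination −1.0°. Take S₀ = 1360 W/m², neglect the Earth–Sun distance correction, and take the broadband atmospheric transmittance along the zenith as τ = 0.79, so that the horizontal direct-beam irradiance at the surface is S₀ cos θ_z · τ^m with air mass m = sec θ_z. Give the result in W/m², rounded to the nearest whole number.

873 W/m²

Hour angle H = 15° × (14 − 12) = 30.00°.
cos θ_z = sin φ sin δ + cos φ cos δ cos H = (0.1857)(-0.0175) + (0.9826)(0.9998)(0.8660) = 0.8475.
Air mass m = 1/cos θ_z = 1/0.8475 = 1.180; τ^m = 0.79^1.180 = 0.7572.
Surface direct beam = 1360 × 0.8475 × 0.7572 = 872.75 W/m².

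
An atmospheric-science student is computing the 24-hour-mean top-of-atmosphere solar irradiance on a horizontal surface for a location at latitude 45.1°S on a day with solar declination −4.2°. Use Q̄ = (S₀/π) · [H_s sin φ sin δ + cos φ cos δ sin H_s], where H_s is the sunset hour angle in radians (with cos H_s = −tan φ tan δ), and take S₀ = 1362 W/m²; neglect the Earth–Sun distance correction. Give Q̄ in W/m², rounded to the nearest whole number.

−tan φ tan δ = −(-1.0035)(-0.0734) = -0.0737; H_s = arccos(-0.0737) = 94.23°. In radians, H_s = 1.6446.
H_s sin φ sin δ = 1.6446 × -0.7083 × -0.0732 = 0.0853.
cos φ cos δ sin H_s = 0.7059 × 0.9973 × 0.9973 = 0.7021.
Q̄ = (1362/π) × (0.0853 + 0.7021) = 433.54 × 0.7874 = 341.37 W/m².

341 W/m²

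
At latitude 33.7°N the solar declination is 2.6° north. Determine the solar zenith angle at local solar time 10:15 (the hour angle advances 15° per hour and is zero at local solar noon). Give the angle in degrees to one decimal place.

Hour angle H = 15° × (10.25 − 12) = -26.25°.
With φ = 33.7°, δ = 2.6°, H = -26.25°: sin φ sin δ = 0.0252, cos φ cos δ cos H = 0.7454, so cos θ_z = 0.7706.
θ_z = arccos(0.7706) = 39.59°.

39.6°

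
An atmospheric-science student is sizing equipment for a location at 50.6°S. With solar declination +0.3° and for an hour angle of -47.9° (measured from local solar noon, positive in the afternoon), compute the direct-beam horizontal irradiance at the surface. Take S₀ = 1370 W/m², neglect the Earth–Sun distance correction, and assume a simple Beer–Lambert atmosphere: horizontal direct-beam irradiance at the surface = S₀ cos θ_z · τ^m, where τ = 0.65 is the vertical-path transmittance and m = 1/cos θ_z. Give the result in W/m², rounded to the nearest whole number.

208 W/m²

cos θ_z = sin φ sin δ + cos φ cos δ cos H = (-0.7727)(0.0052) + (0.6347)(1.0000)(0.6704) = 0.4215.
Air mass m = 1/cos θ_z = 1/0.4215 = 2.372; τ^m = 0.65^2.372 = 0.3599.
Surface direct beam = 1370 × 0.4215 × 0.3599 = 207.83 W/m².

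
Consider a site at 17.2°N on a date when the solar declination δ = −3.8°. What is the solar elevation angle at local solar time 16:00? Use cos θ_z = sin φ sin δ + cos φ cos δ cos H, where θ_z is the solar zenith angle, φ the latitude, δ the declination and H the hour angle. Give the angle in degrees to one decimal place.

27.2°

Hour angle H = 15° × (16 − 12) = 60.00°.
cos θ_z = sin φ sin δ + cos φ cos δ cos H = (0.2957)(-0.0663) + (0.9553)(0.9978)(0.5000) = 0.4570.
θ_z = arccos(0.4570) = 62.81°, so the elevation is 90° − 62.81° = 27.19°.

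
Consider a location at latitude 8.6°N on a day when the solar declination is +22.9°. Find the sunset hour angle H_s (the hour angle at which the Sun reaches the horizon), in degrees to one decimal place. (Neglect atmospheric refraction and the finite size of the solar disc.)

93.7°

The sunset hour angle satisfies cos H_s = −tan φ tan δ = -0.0639, giving H_s = 93.66°.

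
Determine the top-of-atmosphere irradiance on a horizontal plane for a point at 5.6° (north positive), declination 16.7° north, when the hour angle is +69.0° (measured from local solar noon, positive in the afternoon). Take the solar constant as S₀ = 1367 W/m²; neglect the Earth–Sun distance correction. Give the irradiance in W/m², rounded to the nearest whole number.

cos θ_z = sin(5.6°) sin(16.7°) + cos(5.6°) cos(16.7°) cos(69.00°) = 0.0280 + 0.3416 = 0.3696.
Top-of-atmosphere irradiance = S₀ cos θ_z = 1367 × 0.3696 = 505.24 W/m².

505 W/m²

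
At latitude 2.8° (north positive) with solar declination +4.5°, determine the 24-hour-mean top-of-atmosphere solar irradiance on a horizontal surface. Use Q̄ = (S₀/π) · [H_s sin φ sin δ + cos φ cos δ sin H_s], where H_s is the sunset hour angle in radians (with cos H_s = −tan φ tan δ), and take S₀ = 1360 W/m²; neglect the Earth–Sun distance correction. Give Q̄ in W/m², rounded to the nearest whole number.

The sunset hour angle satisfies cos H_s = −tan φ tan δ = -0.0038, giving H_s = 90.22°. In radians, H_s = 1.5746.
H_s sin φ sin δ = 1.5746 × 0.0488 × 0.0785 = 0.0060.
cos φ cos δ sin H_s = 0.9988 × 0.9969 × 1.0000 = 0.9957.
Q̄ = (1360/π) × (0.0060 + 0.9957) = 432.90 × 1.0017 = 433.64 W/m².

434 W/m²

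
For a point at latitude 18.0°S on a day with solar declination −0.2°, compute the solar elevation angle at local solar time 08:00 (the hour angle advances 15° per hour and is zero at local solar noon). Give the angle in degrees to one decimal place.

Hour angle H = 15° × (8 − 12) = -60.00°.
cos θ_z = sin(-18.0°) sin(-0.2°) + cos(-18.0°) cos(-0.2°) cos(-60.00°) = 0.0011 + 0.4755 = 0.4766.
θ_z = arccos(0.4766) = 61.54°, so the elevation is 90° − 61.54° = 28.46°.

28.5°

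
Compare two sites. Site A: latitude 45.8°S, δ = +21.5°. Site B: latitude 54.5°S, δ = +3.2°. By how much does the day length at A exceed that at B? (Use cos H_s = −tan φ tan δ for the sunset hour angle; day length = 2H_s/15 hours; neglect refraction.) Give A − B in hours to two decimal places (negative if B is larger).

A: H_s = arccos(−tan -45.8° · tan 21.5°) = 66.10°, so 2H_s/15 = 8.8133 h.
B: H_s = arccos(−tan -54.5° · tan 3.2°) = 85.50°, so 2H_s/15 = 11.4000 h.
A − B = 8.8133 − 11.4000 = -2.5867 h.

-2.59 h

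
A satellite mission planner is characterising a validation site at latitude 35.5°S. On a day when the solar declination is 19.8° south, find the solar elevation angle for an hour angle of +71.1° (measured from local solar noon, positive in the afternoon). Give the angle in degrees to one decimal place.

26.4°

cos θ_z = sin(-35.5°) sin(-19.8°) + cos(-35.5°) cos(-19.8°) cos(71.10°) = 0.1967 + 0.2481 = 0.4448.
θ_z = arccos(0.4448) = 63.59°, so the elevation is 90° − 63.59° = 26.41°.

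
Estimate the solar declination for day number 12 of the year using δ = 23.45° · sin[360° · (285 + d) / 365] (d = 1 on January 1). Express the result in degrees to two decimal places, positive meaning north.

360 × (285 + 12) / 365 = 292.932°; sin(292.932°) = -0.9210.
δ = 23.45 × -0.9210 = -21.597° ≈ -21.60°.

-21.60°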